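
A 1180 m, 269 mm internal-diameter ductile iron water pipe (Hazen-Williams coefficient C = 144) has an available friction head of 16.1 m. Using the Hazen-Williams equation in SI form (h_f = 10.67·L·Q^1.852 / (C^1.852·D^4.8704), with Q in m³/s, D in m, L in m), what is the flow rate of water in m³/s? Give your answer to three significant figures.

Rearranging: Q = [h_f·C^1.852·D^4.8704 / (10.67·L)]^(1/1.852)
Q = [16.1·144^1.852·0.269^4.8704 / (10.67·1180)]^0.540 = 0.1249 m³/s

Q ≈ 0.125 m³/s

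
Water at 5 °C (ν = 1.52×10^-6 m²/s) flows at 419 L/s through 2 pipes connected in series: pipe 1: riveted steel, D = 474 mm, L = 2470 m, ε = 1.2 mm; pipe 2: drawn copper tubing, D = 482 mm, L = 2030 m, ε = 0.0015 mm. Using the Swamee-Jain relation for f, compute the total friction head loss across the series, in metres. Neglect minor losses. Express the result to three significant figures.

H ≈ 51.8 m

Pipe 1: V = 2.374 m/s, Re = 7.40×10^5, ε/D = 0.00253, f = 0.02526, h_1 = f(L/D)V²/2g = 37.82 m
Pipe 2: V = 2.296 m/s, Re = 7.28×10^5, ε/D = 3.11×10^-6, f = 0.01232, h_2 = f(L/D)V²/2g = 13.94 m
Series → Q common, losses add: H = Σh = 51.76 m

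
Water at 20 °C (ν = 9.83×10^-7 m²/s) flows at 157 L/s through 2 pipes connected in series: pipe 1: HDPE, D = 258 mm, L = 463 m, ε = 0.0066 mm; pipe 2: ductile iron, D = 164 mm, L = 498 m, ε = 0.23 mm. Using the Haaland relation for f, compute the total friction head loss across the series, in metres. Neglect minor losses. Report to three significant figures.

H ≈ 195 m

Pipe 1: V = 3.003 m/s, Re = 7.88×10^5, ε/D = 2.56×10^-5, f = 0.01248, h_1 = f(L/D)V²/2g = 10.29 m
Pipe 2: V = 7.432 m/s, Re = 1.24×10^6, ε/D = 0.00140, f = 0.02157, h_2 = f(L/D)V²/2g = 184.4 m
Series → Q common, losses add: H = Σh = 194.7 m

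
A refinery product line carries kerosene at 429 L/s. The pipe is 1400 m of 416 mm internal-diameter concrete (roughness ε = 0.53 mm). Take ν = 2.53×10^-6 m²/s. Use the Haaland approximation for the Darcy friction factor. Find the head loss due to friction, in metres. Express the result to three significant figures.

V = 4Q/(πD²) = 4·0.429/(π·0.416²) = 3.156 m/s
Re = VD/ν = 3.156·0.416/2.53×10^-6 = 5.19×10^5 → turbulent
ε/D = 0.53/416 = 0.00127
Haaland: f = 0.02131
h_f = f(L/D)V²/(2g) = 0.02131·(1400/0.416)·3.156²/(2·9.81) = 36.42 m

h_f ≈ 36.4 m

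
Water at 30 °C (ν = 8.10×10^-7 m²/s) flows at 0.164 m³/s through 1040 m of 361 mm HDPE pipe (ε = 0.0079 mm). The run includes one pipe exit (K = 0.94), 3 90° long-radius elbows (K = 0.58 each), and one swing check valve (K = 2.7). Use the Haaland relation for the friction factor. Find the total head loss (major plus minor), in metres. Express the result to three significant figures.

H_L ≈ 5.45 m

V = 4Q/(πD²) = 1.602 m/s; V²/2g = 0.1309 m
Re = 7.14×10^5, ε/D = 2.19×10^-5 → f = 0.01260 (Haaland)
Major: h_f = f(L/D)·V²/2g = 0.01260·2881·0.1309 = 4.750 m
Minor: ΣK = 5.38; h_m = ΣK·V²/2g = 0.7040 m
Total H_L = 4.750 + 0.7040 = 5.454 m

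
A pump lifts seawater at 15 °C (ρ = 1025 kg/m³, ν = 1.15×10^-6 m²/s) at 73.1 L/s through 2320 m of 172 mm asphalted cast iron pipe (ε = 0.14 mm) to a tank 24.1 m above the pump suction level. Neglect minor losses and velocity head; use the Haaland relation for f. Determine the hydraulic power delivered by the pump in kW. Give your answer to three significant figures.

V = 4Q/(πD²) = 3.146 m/s; Re = 4.71×10^5; ε/D = 8.14×10^-4; f = 0.01936
h_f = f(L/D)V²/2g = 131.8 m
Total head H = z + h_f = 24.1 + 131.8 = 155.9 m
P_hyd = ρgQH = 1025·9.81·0.0731·155.9 = 114.6 kW

P_hyd ≈ 115 kW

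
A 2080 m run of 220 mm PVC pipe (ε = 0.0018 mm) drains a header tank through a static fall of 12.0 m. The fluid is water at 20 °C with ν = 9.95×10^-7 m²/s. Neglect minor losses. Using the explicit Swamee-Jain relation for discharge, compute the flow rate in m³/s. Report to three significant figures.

Swamee-Jain (Type II): Q = -0.965·√(gD⁵h_f/L)·ln[ε/(3.7D) + √(3.17ν²L/(gD³h_f))]
√(gD⁵h_f/L) = √(9.81·0.220⁵·12.0/2080) = 0.005401
ε/(3.7D) = 2.21×10^-6; √(3.17ν²L/(gD³h_f)) = 7.22×10^-5
Q = -0.965·0.005401·ln(7.438×10^-5) = 0.04954 m³/s
Check: V = 1.30 m/s, Re = 2.88×10^5, f = 0.01458, h_f = 11.9 m ≈ 12.0 m ✓

Q ≈ 0.0495 m³/s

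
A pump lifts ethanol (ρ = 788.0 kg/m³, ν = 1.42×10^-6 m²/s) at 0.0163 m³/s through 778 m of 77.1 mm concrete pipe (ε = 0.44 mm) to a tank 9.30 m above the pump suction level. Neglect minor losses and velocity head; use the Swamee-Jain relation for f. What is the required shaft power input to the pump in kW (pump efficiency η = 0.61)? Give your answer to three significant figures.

V = 4Q/(πD²) = 3.491 m/s; Re = 1.90×10^5; ε/D = 0.00571; f = 0.03226
h_f = f(L/D)V²/2g = 202.2 m
Total head H = z + h_f = 9.30 + 202.2 = 211.5 m
P_hyd = ρgQH = 788.0·9.81·0.0163·211.5 = 26.65 kW
P_shaft = P_hyd/η = 26.65/0.61 = 43.69 kW

P_shaft ≈ 43.7 kW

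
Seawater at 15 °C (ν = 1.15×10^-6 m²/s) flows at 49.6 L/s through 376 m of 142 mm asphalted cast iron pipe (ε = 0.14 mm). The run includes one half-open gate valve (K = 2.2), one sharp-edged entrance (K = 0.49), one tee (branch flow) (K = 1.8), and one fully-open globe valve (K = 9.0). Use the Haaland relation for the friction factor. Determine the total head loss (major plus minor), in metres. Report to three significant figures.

V = 4Q/(πD²) = 3.132 m/s; V²/2g = 0.5000 m
Re = 3.87×10^5, ε/D = 9.86×10^-4 → f = 0.02028 (Haaland)
Major: h_f = f(L/D)·V²/2g = 0.02028·2648·0.5000 = 26.85 m
Minor: ΣK = 13.5; h_m = ΣK·V²/2g = 6.744 m
Total H_L = 26.85 + 6.744 = 33.59 m

H_L ≈ 33.6 m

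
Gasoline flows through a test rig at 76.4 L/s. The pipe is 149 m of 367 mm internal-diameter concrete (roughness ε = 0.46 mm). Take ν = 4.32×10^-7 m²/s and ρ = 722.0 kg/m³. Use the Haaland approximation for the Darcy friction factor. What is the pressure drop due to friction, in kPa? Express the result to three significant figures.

Δp ≈ 1.62 kPa

V = 4Q/(πD²) = 4·0.0764/(π·0.367²) = 0.7222 m/s
Re = VD/ν = 0.7222·0.367/4.32×10^-7 = 6.14×10^5 → turbulent
ε/D = 0.46/367 = 0.00125
Haaland: f = 0.02117
h_f = f(L/D)V²/(2g) = 0.02117·(149/0.367)·0.7222²/(2·9.81) = 0.2285 m
Δp = ρg·h_f = 722.0·9.81·0.2285 = 1.618 kPa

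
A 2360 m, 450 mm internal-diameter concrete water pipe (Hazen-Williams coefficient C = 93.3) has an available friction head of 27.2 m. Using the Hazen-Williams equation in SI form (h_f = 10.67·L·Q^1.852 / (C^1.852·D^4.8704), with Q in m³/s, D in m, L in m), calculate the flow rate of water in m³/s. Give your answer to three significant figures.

Q ≈ 0.286 m³/s

Rearranging: Q = [h_f·C^1.852·D^4.8704 / (10.67·L)]^(1/1.852)
Q = [27.2·93.3^1.852·0.450^4.8704 / (10.67·2360)]^0.540 = 0.2858 m³/s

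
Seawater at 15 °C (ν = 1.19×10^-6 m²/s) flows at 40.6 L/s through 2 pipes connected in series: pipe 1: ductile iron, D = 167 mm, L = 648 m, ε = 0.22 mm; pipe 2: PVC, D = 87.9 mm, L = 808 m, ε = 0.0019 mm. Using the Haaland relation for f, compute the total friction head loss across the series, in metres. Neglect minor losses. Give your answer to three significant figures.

Pipe 1: V = 1.854 m/s, Re = 2.60×10^5, ε/D = 0.00132, f = 0.02187, h_1 = f(L/D)V²/2g = 14.86 m
Pipe 2: V = 6.690 m/s, Re = 4.94×10^5, ε/D = 2.16×10^-5, f = 0.01334, h_2 = f(L/D)V²/2g = 279.9 m
Series → Q common, losses add: H = Σh = 294.7 m

H ≈ 295 m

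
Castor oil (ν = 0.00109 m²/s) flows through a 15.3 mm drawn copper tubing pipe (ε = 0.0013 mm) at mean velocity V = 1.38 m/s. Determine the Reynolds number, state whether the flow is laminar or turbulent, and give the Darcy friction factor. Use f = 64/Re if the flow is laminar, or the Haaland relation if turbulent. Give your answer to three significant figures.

Re ≈ 19.4; laminar; f = 64/Re ≈ 3.30

Re = VD/ν = 1.380·0.0153/0.00109 = 19.4
Re < 2300 → laminar → f = 64/Re = 3.304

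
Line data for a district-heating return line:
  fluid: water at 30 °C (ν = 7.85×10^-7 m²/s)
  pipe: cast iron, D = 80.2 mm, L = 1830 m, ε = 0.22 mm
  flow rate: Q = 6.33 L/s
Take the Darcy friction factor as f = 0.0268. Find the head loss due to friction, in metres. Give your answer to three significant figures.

h_f ≈ 48.9 m

V = 4Q/(πD²) = 4·0.00633/(π·0.0802²) = 1.253 m/s
h_f = f(L/D)V²/(2g) = 0.02680·(1830/0.0802)·1.253²/(2·9.81) = 48.94 m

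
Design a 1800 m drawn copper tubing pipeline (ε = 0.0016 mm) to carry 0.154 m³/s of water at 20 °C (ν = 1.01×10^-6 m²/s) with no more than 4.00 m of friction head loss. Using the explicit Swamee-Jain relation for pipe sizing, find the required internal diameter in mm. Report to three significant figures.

Swamee-Jain (Type III): D = 0.66·[ε^1.25·(LQ²/(gh_f))^4.75 + ν·Q^9.4·(L/(gh_f))^5.2]^0.04
LQ²/(gh_f) = 1.088; L/(gh_f) = 45.87
Term 1 = ε^1.25·(…)^4.75 = 8.49×10^-8; Term 2 = ν·Q^9.4·(…)^5.2 = 1.02×10^-5
D = 0.66·(8.49×10^-8 + 1.02×10^-5)^0.04 = 0.4168 m = 417 mm
Check: V = 1.13 m/s, Re = 4.66×10^5, f = 0.01332, h_f = 3.73 m ≈ 4.00 m ✓

D ≈ 417 mm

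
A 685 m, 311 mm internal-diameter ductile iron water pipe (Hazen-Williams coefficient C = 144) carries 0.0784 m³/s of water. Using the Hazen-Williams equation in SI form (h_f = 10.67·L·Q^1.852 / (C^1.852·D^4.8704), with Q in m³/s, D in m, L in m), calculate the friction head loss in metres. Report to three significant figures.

h_f ≈ 1.95 m

h_f = 10.67·685·0.0784^1.852 / (144^1.852·0.311^4.8704) = 1.947 m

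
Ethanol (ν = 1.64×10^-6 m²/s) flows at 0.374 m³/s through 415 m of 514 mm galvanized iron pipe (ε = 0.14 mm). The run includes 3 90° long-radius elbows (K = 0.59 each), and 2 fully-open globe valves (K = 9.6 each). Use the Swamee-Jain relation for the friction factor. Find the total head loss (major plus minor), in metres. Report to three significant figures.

V = 4Q/(πD²) = 1.802 m/s; V²/2g = 0.1656 m
Re = 5.65×10^5, ε/D = 2.72×10^-4 → f = 0.01601 (Swamee-Jain)
Major: h_f = f(L/D)·V²/2g = 0.01601·807.4·0.1656 = 2.141 m
Minor: ΣK = 21.0; h_m = ΣK·V²/2g = 3.472 m
Total H_L = 2.141 + 3.472 = 5.613 m

H_L ≈ 5.61 m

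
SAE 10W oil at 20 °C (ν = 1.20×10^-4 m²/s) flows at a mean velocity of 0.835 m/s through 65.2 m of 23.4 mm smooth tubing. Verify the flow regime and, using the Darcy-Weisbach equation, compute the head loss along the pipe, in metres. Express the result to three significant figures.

h_f ≈ 38.9 m

Re = VD/ν = 0.835·0.02340/1.20×10^-4 = 163 → laminar (Re < 2300)
f = 64/Re = 0.3931
h_f = f(L/D)V²/(2g) = 0.3931·(65.2/0.02340)·0.835²/(2·9.81) = 38.92 m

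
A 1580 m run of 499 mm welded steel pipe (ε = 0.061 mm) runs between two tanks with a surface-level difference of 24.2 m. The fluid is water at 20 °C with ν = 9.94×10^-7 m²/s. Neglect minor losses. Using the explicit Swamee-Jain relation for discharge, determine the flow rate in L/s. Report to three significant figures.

Swamee-Jain (Type II): Q = -0.965·√(gD⁵h_f/L)·ln[ε/(3.7D) + √(3.17ν²L/(gD³h_f))]
√(gD⁵h_f/L) = √(9.81·0.499⁵·24.2/1580) = 0.06818
ε/(3.7D) = 3.30×10^-5; √(3.17ν²L/(gD³h_f)) = 1.30×10^-5
Q = -0.965·0.06818·ln(4.599×10^-5) = 0.6571 m³/s
Check: V = 3.36 m/s, Re = 1.69×10^6, f = 0.01336, h_f = 24.4 m ≈ 24.2 m ✓

Q ≈ 657 L/s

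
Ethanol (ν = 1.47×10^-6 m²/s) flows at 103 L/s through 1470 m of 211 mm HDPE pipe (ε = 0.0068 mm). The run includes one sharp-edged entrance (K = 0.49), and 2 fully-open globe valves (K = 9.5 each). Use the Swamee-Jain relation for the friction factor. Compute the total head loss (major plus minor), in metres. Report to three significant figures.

H_L ≈ 51.6 m

V = 4Q/(πD²) = 2.946 m/s; V²/2g = 0.4422 m
Re = 4.23×10^5, ε/D = 3.22×10^-5 → f = 0.01394 (Swamee-Jain)
Major: h_f = f(L/D)·V²/2g = 0.01394·6967·0.4422 = 42.96 m
Minor: ΣK = 19.5; h_m = ΣK·V²/2g = 8.619 m
Total H_L = 42.96 + 8.619 = 51.58 m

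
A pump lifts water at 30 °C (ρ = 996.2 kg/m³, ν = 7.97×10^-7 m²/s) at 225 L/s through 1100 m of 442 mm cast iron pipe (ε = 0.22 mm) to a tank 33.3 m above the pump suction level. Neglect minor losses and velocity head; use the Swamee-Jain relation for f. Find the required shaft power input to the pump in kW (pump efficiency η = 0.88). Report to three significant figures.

V = 4Q/(πD²) = 1.466 m/s; Re = 8.13×10^5; ε/D = 4.98×10^-4; f = 0.01740
h_f = f(L/D)V²/2g = 4.746 m
Total head H = z + h_f = 33.3 + 4.746 = 38.05 m
P_hyd = ρgQH = 996.2·9.81·0.225·38.05 = 83.66 kW
P_shaft = P_hyd/η = 83.66/0.88 = 95.07 kW

P_shaft ≈ 95.1 kW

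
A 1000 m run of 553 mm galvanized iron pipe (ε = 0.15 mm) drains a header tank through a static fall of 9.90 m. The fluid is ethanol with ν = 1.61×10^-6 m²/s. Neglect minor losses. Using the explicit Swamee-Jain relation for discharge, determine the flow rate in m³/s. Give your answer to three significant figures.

Q ≈ 0.633 m³/s

Swamee-Jain (Type II): Q = -0.965·√(gD⁵h_f/L)·ln[ε/(3.7D) + √(3.17ν²L/(gD³h_f))]
√(gD⁵h_f/L) = √(9.81·0.553⁵·9.90/1000) = 0.07087
ε/(3.7D) = 7.33×10^-5; √(3.17ν²L/(gD³h_f)) = 2.24×10^-5
Q = -0.965·0.07087·ln(9.568×10^-5) = 0.6329 m³/s
Check: V = 2.64 m/s, Re = 9.05×10^5, f = 0.01557, h_f = 9.96 m ≈ 9.90 m ✓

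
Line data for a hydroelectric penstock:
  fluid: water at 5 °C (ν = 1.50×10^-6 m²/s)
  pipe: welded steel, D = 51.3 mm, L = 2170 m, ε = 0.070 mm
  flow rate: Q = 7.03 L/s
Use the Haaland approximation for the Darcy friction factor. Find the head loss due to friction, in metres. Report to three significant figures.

h_f ≈ 572 m

V = 4Q/(πD²) = 4·0.00703/(π·0.0513²) = 3.401 m/s
Re = VD/ν = 3.401·0.0513/1.50×10^-6 = 1.16×10^5 → turbulent
ε/D = 0.070/51.3 = 0.00136
Haaland: f = 0.02292
h_f = f(L/D)V²/(2g) = 0.02292·(2170/0.0513)·3.401²/(2·9.81) = 571.6 m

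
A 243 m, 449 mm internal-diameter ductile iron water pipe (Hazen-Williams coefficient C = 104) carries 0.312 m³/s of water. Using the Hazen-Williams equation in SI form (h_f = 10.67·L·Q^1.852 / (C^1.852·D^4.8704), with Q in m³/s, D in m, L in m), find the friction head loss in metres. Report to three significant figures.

h_f ≈ 2.72 m

h_f = 10.67·243·0.312^1.852 / (104^1.852·0.449^4.8704) = 2.723 m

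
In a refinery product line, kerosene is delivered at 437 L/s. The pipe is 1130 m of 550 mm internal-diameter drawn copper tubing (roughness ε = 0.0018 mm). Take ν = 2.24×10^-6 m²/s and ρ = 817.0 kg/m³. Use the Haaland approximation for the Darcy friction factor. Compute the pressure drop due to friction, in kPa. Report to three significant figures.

Δp ≈ 37.9 kPa

V = 4Q/(πD²) = 4·0.437/(π·0.550²) = 1.839 m/s
Re = VD/ν = 1.839·0.550/2.24×10^-6 = 4.52×10^5 → turbulent
ε/D = 0.0018/550 = 3.27×10^-6
Haaland: f = 0.01334
h_f = f(L/D)V²/(2g) = 0.01334·(1130/0.550)·1.839²/(2·9.81) = 4.725 m
Δp = ρg·h_f = 817.0·9.81·4.725 = 37.87 kPa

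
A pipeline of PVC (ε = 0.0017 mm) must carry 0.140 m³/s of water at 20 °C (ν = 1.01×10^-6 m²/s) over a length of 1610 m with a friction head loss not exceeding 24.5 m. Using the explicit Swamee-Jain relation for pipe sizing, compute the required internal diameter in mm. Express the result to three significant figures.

D ≈ 270 mm

Swamee-Jain (Type III): D = 0.66·[ε^1.25·(LQ²/(gh_f))^4.75 + ν·Q^9.4·(L/(gh_f))^5.2]^0.04
LQ²/(gh_f) = 0.1313; L/(gh_f) = 6.699
Term 1 = ε^1.25·(…)^4.75 = 3.98×10^-12; Term 2 = ν·Q^9.4·(…)^5.2 = 1.88×10^-10
D = 0.66·(3.98×10^-12 + 1.88×10^-10)^0.04 = 0.2697 m = 270 mm
Check: V = 2.45 m/s, Re = 6.54×10^5, f = 0.01260, h_f = 23.0 m ≈ 24.5 m ✓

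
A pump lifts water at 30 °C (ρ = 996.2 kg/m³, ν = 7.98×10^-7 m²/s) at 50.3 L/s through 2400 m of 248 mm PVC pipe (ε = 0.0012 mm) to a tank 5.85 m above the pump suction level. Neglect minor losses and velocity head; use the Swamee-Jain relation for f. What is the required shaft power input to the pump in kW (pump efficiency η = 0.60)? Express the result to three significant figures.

V = 4Q/(πD²) = 1.041 m/s; Re = 3.24×10^5; ε/D = 4.84×10^-6; f = 0.01423
h_f = f(L/D)V²/2g = 7.612 m
Total head H = z + h_f = 5.85 + 7.612 = 13.46 m
P_hyd = ρgQH = 996.2·9.81·0.0503·13.46 = 6.617 kW
P_shaft = P_hyd/η = 6.617/0.60 = 11.03 kW

P_shaft ≈ 11.0 kW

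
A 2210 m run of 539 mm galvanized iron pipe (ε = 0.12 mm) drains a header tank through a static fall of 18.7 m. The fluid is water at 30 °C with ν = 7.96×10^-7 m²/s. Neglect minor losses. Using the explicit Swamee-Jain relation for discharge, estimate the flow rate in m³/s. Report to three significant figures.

Swamee-Jain (Type II): Q = -0.965·√(gD⁵h_f/L)·ln[ε/(3.7D) + √(3.17ν²L/(gD³h_f))]
√(gD⁵h_f/L) = √(9.81·0.539⁵·18.7/2210) = 0.06145
ε/(3.7D) = 6.02×10^-5; √(3.17ν²L/(gD³h_f)) = 1.24×10^-5
Q = -0.965·0.06145·ln(7.260×10^-5) = 0.5652 m³/s
Check: V = 2.48 m/s, Re = 1.68×10^6, f = 0.01467, h_f = 18.8 m ≈ 18.7 m ✓

Q ≈ 0.565 m³/s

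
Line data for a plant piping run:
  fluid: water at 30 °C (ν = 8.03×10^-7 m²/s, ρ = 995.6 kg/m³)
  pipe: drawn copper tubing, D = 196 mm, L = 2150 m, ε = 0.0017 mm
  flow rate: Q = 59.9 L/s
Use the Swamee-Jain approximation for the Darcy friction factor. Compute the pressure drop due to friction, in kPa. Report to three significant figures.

V = 4Q/(πD²) = 4·0.0599/(π·0.196²) = 1.985 m/s
Re = VD/ν = 1.985·0.196/8.03×10^-7 = 4.85×10^5 → turbulent
ε/D = 0.0017/196 = 8.67×10^-6
Swamee-Jain: f = 0.01330
h_f = f(L/D)V²/(2g) = 0.01330·(2150/0.196)·1.985²/(2·9.81) = 29.31 m
Δp = ρg·h_f = 995.6·9.81·29.31 = 286.3 kPa

Δp ≈ 286 kPa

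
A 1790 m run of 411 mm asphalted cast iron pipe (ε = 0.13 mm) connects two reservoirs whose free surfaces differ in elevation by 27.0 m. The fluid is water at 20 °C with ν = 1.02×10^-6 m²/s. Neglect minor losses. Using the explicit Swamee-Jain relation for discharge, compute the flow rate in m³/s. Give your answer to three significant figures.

Q ≈ 0.369 m³/s

Swamee-Jain (Type II): Q = -0.965·√(gD⁵h_f/L)·ln[ε/(3.7D) + √(3.17ν²L/(gD³h_f))]
√(gD⁵h_f/L) = √(9.81·0.411⁵·27.0/1790) = 0.04166
ε/(3.7D) = 8.55×10^-5; √(3.17ν²L/(gD³h_f)) = 1.79×10^-5
Q = -0.965·0.04166·ln(1.034×10^-4) = 0.3689 m³/s
Check: V = 2.78 m/s, Re = 1.12×10^6, f = 0.01583, h_f = 27.2 m ≈ 27.0 m ✓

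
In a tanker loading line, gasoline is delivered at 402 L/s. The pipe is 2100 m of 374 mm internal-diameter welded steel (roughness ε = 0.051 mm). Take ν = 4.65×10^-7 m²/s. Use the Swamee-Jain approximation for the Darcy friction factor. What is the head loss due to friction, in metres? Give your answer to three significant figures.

h_f ≈ 50.8 m

V = 4Q/(πD²) = 4·0.402/(π·0.374²) = 3.659 m/s
Re = VD/ν = 3.659·0.374/4.65×10^-7 = 2.94×10^6 → turbulent
ε/D = 0.051/374 = 1.36×10^-4
Swamee-Jain: f = 0.01326
h_f = f(L/D)V²/(2g) = 0.01326·(2100/0.374)·3.659²/(2·9.81) = 50.82 m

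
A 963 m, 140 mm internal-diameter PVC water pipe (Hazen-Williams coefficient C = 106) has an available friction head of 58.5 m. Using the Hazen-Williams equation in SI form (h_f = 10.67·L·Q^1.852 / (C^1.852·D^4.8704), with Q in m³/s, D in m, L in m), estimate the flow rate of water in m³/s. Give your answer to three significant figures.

Rearranging: Q = [h_f·C^1.852·D^4.8704 / (10.67·L)]^(1/1.852)
Q = [58.5·106^1.852·0.140^4.8704 / (10.67·963)]^0.540 = 0.03696 m³/s

Q ≈ 0.0370 m³/s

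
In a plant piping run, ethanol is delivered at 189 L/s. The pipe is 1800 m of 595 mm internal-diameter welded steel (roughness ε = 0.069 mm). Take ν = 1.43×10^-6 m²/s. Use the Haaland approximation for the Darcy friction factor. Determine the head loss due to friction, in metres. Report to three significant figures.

V = 4Q/(πD²) = 4·0.189/(π·0.595²) = 0.6797 m/s
Re = VD/ν = 0.6797·0.595/1.43×10^-6 = 2.83×10^5 → turbulent
ε/D = 0.069/595 = 1.16×10^-4
Haaland: f = 0.01549
h_f = f(L/D)V²/(2g) = 0.01549·(1800/0.595)·0.6797²/(2·9.81) = 1.104 m

h_f ≈ 1.10 m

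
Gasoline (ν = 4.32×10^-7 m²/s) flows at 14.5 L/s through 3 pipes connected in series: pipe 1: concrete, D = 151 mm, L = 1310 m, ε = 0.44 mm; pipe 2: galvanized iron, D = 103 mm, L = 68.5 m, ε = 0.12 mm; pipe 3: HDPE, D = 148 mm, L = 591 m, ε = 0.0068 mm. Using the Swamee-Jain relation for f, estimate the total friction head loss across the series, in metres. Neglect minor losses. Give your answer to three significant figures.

Pipe 1: V = 0.8097 m/s, Re = 2.83×10^5, ε/D = 0.00291, f = 0.02659, h_1 = f(L/D)V²/2g = 7.709 m
Pipe 2: V = 1.740 m/s, Re = 4.15×10^5, ε/D = 0.00117, f = 0.02116, h_2 = f(L/D)V²/2g = 2.172 m
Pipe 3: V = 0.8429 m/s, Re = 2.89×10^5, ε/D = 4.59×10^-5, f = 0.01498, h_3 = f(L/D)V²/2g = 2.167 m
Series → Q common, losses add: H = Σh = 12.05 m

H ≈ 12.0 m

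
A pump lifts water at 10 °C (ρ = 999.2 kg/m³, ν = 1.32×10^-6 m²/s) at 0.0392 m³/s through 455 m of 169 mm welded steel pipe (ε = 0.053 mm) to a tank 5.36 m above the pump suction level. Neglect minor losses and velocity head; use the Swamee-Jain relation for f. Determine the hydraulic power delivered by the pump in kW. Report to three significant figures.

V = 4Q/(πD²) = 1.748 m/s; Re = 2.24×10^5; ε/D = 3.14×10^-4; f = 0.01766
h_f = f(L/D)V²/2g = 7.400 m
Total head H = z + h_f = 5.36 + 7.400 = 12.76 m
P_hyd = ρgQH = 999.2·9.81·0.0392·12.76 = 4.903 kW

P_hyd ≈ 4.90 kW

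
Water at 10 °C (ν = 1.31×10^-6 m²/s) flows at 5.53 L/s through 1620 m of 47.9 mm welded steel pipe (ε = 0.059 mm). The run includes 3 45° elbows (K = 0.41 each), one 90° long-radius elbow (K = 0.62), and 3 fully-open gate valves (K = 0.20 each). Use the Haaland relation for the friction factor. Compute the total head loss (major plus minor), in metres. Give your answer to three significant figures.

V = 4Q/(πD²) = 3.069 m/s; V²/2g = 0.4800 m
Re = 1.12×10^5, ε/D = 0.00123 → f = 0.02254 (Haaland)
Major: h_f = f(L/D)·V²/2g = 0.02254·33820·0.4800 = 366.0 m
Minor: ΣK = 2.45; h_m = ΣK·V²/2g = 1.176 m
Total H_L = 366.0 + 1.176 = 367.1 m

H_L ≈ 367 m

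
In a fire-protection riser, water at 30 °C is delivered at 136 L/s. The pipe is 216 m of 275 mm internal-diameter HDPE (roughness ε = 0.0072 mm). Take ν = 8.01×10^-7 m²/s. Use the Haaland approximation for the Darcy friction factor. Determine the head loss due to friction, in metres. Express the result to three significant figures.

h_f ≈ 2.62 m

V = 4Q/(πD²) = 4·0.136/(π·0.275²) = 2.290 m/s
Re = VD/ν = 2.290·0.275/8.01×10^-7 = 7.86×10^5 → turbulent
ε/D = 0.0072/275 = 2.62×10^-5
Haaland: f = 0.01249
h_f = f(L/D)V²/(2g) = 0.01249·(216/0.275)·2.290²/(2·9.81) = 2.622 m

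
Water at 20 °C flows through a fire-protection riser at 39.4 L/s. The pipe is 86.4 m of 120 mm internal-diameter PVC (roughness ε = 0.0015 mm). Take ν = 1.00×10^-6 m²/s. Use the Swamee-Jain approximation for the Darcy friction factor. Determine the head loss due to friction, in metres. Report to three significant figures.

V = 4Q/(πD²) = 4·0.0394/(π·0.120²) = 3.484 m/s
Re = VD/ν = 3.484·0.120/1.00×10^-6 = 4.18×10^5 → turbulent
ε/D = 0.0015/120 = 1.25×10^-5
Swamee-Jain: f = 0.01370
h_f = f(L/D)V²/(2g) = 0.01370·(86.4/0.120)·3.484²/(2·9.81) = 6.101 m

h_f ≈ 6.10 m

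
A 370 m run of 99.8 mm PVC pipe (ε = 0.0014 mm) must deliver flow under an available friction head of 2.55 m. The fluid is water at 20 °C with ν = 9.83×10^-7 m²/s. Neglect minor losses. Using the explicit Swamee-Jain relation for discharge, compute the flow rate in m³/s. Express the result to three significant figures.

Swamee-Jain (Type II): Q = -0.965·√(gD⁵h_f/L)·ln[ε/(3.7D) + √(3.17ν²L/(gD³h_f))]
√(gD⁵h_f/L) = √(9.81·0.0998⁵·2.55/370) = 8.181×10^-4
ε/(3.7D) = 3.79×10^-6; √(3.17ν²L/(gD³h_f)) = 2.13×10^-4
Q = -0.965·8.181×10^-4·ln(2.173×10^-4) = 0.006659 m³/s
Check: V = 0.851 m/s, Re = 8.64×10^4, f = 0.01850, h_f = 2.53 m ≈ 2.55 m ✓

Q ≈ 0.00666 m³/s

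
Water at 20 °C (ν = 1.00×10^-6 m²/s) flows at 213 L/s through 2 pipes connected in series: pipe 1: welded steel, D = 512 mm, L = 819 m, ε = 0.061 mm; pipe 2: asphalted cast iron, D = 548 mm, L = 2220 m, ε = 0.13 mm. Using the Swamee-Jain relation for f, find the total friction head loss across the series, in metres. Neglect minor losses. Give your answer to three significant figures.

H ≈ 3.94 m

Pipe 1: V = 1.035 m/s, Re = 5.30×10^5, ε/D = 1.19×10^-4, f = 0.01460, h_1 = f(L/D)V²/2g = 1.274 m
Pipe 2: V = 0.9031 m/s, Re = 4.95×10^5, ε/D = 2.37×10^-4, f = 0.01586, h_2 = f(L/D)V²/2g = 2.671 m
Series → Q common, losses add: H = Σh = 3.945 m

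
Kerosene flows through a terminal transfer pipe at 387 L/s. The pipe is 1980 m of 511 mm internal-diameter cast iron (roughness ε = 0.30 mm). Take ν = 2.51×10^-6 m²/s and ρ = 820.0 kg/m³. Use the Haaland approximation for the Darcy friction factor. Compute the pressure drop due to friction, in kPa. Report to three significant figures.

V = 4Q/(πD²) = 4·0.387/(π·0.511²) = 1.887 m/s
Re = VD/ν = 1.887·0.511/2.51×10^-6 = 3.84×10^5 → turbulent
ε/D = 0.30/511 = 5.87×10^-4
Haaland: f = 0.01832
h_f = f(L/D)V²/(2g) = 0.01832·(1980/0.511)·1.887²/(2·9.81) = 12.88 m
Δp = ρg·h_f = 820.0·9.81·12.88 = 103.6 kPa

Δp ≈ 104 kPa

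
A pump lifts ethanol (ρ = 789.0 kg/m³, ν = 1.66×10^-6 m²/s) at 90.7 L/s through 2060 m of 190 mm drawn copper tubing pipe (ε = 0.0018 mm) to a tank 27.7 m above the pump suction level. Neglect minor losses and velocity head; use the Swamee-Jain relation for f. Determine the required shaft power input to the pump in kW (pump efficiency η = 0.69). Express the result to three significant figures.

P_shaft ≈ 109 kW

V = 4Q/(πD²) = 3.199 m/s; Re = 3.66×10^5; ε/D = 9.47×10^-6; f = 0.01398
h_f = f(L/D)V²/2g = 79.05 m
Total head H = z + h_f = 27.7 + 79.05 = 106.7 m
P_hyd = ρgQH = 789.0·9.81·0.0907·106.7 = 74.94 kW
P_shaft = P_hyd/η = 74.94/0.69 = 108.6 kW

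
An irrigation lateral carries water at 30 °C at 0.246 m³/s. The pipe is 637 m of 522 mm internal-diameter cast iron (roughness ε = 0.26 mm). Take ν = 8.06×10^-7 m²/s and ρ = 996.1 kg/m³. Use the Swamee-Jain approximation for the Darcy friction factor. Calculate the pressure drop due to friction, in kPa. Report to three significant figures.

Δp ≈ 14.0 kPa

V = 4Q/(πD²) = 4·0.246/(π·0.522²) = 1.149 m/s
Re = VD/ν = 1.149·0.522/8.06×10^-7 = 7.44×10^5 → turbulent
ε/D = 0.26/522 = 4.98×10^-4
Swamee-Jain: f = 0.01746
h_f = f(L/D)V²/(2g) = 0.01746·(637/0.522)·1.149²/(2·9.81) = 1.435 m
Δp = ρg·h_f = 996.1·9.81·1.435 = 14.02 kPa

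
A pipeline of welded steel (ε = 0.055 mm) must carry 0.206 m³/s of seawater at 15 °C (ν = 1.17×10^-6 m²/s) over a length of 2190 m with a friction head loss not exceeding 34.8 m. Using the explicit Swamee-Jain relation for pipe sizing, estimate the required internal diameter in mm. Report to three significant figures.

Swamee-Jain (Type III): D = 0.66·[ε^1.25·(LQ²/(gh_f))^4.75 + ν·Q^9.4·(L/(gh_f))^5.2]^0.04
LQ²/(gh_f) = 0.2722; L/(gh_f) = 6.415
Term 1 = ε^1.25·(…)^4.75 = 9.80×10^-9; Term 2 = ν·Q^9.4·(…)^5.2 = 6.55×10^-9
D = 0.66·(9.80×10^-9 + 6.55×10^-9)^0.04 = 0.3222 m = 322 mm
Check: V = 2.53 m/s, Re = 6.96×10^5, f = 0.01481, h_f = 32.8 m ≈ 34.8 m ✓

D ≈ 322 mm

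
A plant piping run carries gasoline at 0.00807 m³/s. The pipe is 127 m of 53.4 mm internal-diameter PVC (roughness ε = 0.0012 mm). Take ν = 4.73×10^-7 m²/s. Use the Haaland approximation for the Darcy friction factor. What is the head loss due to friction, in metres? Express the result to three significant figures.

h_f ≈ 21.7 m

V = 4Q/(πD²) = 4·0.00807/(π·0.0534²) = 3.603 m/s
Re = VD/ν = 3.603·0.0534/4.73×10^-7 = 4.07×10^5 → turbulent
ε/D = 0.0012/53.4 = 2.25×10^-5
Haaland: f = 0.01379
h_f = f(L/D)V²/(2g) = 0.01379·(127/0.0534)·3.603²/(2·9.81) = 21.70 m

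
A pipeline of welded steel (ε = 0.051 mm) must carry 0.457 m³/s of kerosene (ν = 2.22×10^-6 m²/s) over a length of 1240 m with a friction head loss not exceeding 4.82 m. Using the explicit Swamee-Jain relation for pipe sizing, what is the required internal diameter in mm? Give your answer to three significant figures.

D ≈ 584 mm

Swamee-Jain (Type III): D = 0.66·[ε^1.25·(LQ²/(gh_f))^4.75 + ν·Q^9.4·(L/(gh_f))^5.2]^0.04
LQ²/(gh_f) = 5.477; L/(gh_f) = 26.22
Term 1 = ε^1.25·(…)^4.75 = 0.0139; Term 2 = ν·Q^9.4·(…)^5.2 = 0.0336
D = 0.66·(0.0139 + 0.0336)^0.04 = 0.5843 m = 584 mm
Check: V = 1.70 m/s, Re = 4.49×10^5, f = 0.01451, h_f = 4.56 m ≈ 4.82 m ✓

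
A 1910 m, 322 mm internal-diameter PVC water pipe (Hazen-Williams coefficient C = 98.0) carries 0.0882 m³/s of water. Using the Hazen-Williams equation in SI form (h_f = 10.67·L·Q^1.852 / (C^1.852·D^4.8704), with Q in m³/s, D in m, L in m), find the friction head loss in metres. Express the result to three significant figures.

h_f = 10.67·1910·0.0882^1.852 / (98.0^1.852·0.322^4.8704) = 11.63 m

h_f ≈ 11.6 m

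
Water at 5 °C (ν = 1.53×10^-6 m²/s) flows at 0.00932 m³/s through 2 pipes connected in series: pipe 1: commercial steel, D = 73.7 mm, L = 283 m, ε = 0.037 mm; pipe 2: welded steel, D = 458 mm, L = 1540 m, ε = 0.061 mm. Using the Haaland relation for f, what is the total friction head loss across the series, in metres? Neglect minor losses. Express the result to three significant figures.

H ≈ 18.6 m

Pipe 1: V = 2.185 m/s, Re = 1.05×10^5, ε/D = 5.02×10^-4, f = 0.01995, h_1 = f(L/D)V²/2g = 18.63 m
Pipe 2: V = 0.05657 m/s, Re = 1.69×10^4, ε/D = 1.33×10^-4, f = 0.02705, h_2 = f(L/D)V²/2g = 0.01484 m
Series → Q common, losses add: H = Σh = 18.65 m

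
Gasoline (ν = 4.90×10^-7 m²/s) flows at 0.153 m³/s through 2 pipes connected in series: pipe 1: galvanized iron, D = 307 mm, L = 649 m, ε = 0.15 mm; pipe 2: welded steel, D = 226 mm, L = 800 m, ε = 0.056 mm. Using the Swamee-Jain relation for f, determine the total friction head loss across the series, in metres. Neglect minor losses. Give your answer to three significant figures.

Pipe 1: V = 2.067 m/s, Re = 1.29×10^6, ε/D = 4.89×10^-4, f = 0.01710, h_1 = f(L/D)V²/2g = 7.872 m
Pipe 2: V = 3.814 m/s, Re = 1.76×10^6, ε/D = 2.48×10^-4, f = 0.01492, h_2 = f(L/D)V²/2g = 39.17 m
Series → Q common, losses add: H = Σh = 47.04 m

H ≈ 47.0 m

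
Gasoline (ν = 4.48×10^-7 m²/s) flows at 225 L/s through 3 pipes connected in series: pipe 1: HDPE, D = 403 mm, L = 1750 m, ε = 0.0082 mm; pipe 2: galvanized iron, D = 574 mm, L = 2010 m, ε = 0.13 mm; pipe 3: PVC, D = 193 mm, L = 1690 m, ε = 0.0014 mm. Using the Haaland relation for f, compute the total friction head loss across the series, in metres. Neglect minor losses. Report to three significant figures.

Pipe 1: V = 1.764 m/s, Re = 1.59×10^6, ε/D = 2.03×10^-5, f = 0.01126, h_1 = f(L/D)V²/2g = 7.751 m
Pipe 2: V = 0.8695 m/s, Re = 1.11×10^6, ε/D = 2.26×10^-4, f = 0.01481, h_2 = f(L/D)V²/2g = 1.999 m
Pipe 3: V = 7.691 m/s, Re = 3.31×10^6, ε/D = 7.25×10^-6, f = 0.009862, h_3 = f(L/D)V²/2g = 260.3 m
Series → Q common, losses add: H = Σh = 270.1 m

H ≈ 270 m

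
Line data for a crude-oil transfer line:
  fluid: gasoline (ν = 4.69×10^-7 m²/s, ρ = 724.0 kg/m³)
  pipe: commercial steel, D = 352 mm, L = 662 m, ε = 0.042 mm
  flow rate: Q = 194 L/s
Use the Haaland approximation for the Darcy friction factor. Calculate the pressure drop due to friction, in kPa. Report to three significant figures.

V = 4Q/(πD²) = 4·0.194/(π·0.352²) = 1.994 m/s
Re = VD/ν = 1.994·0.352/4.69×10^-7 = 1.50×10^6 → turbulent
ε/D = 0.042/352 = 1.19×10^-4
Haaland: f = 0.01326
h_f = f(L/D)V²/(2g) = 0.01326·(662/0.352)·1.994²/(2·9.81) = 5.050 m
Δp = ρg·h_f = 724.0·9.81·5.050 = 35.87 kPa

Δp ≈ 35.9 kPa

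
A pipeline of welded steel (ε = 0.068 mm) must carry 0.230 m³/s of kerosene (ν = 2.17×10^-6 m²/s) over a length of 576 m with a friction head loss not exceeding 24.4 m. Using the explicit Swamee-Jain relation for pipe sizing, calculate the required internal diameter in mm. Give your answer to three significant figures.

D ≈ 281 mm

Swamee-Jain (Type III): D = 0.66·[ε^1.25·(LQ²/(gh_f))^4.75 + ν·Q^9.4·(L/(gh_f))^5.2]^0.04
LQ²/(gh_f) = 0.1273; L/(gh_f) = 2.406
Term 1 = ε^1.25·(…)^4.75 = 3.46×10^-10; Term 2 = ν·Q^9.4·(…)^5.2 = 2.09×10^-10
D = 0.66·(3.46×10^-10 + 2.09×10^-10)^0.04 = 0.2814 m = 281 mm
Check: V = 3.70 m/s, Re = 4.80×10^5, f = 0.01594, h_f = 22.8 m ≈ 24.4 m ✓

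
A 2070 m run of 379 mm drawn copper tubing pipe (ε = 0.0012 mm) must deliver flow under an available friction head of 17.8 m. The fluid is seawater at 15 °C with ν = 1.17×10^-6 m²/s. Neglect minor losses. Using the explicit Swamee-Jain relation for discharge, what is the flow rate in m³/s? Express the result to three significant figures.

Swamee-Jain (Type II): Q = -0.965·√(gD⁵h_f/L)·ln[ε/(3.7D) + √(3.17ν²L/(gD³h_f))]
√(gD⁵h_f/L) = √(9.81·0.379⁵·17.8/2070) = 0.02568
ε/(3.7D) = 8.56×10^-7; √(3.17ν²L/(gD³h_f)) = 3.07×10^-5
Q = -0.965·0.02568·ln(3.160×10^-5) = 0.2568 m³/s
Check: V = 2.28 m/s, Re = 7.37×10^5, f = 0.01229, h_f = 17.7 m ≈ 17.8 m ✓

Q ≈ 0.257 m³/s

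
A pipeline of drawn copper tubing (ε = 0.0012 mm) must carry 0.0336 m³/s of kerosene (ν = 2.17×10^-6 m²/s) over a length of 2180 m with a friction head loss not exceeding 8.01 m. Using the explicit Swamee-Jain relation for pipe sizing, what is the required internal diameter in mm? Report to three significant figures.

Swamee-Jain (Type III): D = 0.66·[ε^1.25·(LQ²/(gh_f))^4.75 + ν·Q^9.4·(L/(gh_f))^5.2]^0.04
LQ²/(gh_f) = 0.03132; L/(gh_f) = 27.74
Term 1 = ε^1.25·(…)^4.75 = 2.85×10^-15; Term 2 = ν·Q^9.4·(…)^5.2 = 9.74×10^-13
D = 0.66·(2.85×10^-15 + 9.74×10^-13)^0.04 = 0.2183 m = 218 mm
Check: V = 0.897 m/s, Re = 9.03×10^4, f = 0.01828, h_f = 7.49 m ≈ 8.01 m ✓

D ≈ 218 mm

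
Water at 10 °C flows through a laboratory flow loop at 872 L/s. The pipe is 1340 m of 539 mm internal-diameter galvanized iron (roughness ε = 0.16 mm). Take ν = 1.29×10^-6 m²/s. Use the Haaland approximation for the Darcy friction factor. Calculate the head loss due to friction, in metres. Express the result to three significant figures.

V = 4Q/(πD²) = 4·0.872/(π·0.539²) = 3.822 m/s
Re = VD/ν = 3.822·0.539/1.29×10^-6 = 1.60×10^6 → turbulent
ε/D = 0.16/539 = 2.97×10^-4
Haaland: f = 0.01535
h_f = f(L/D)V²/(2g) = 0.01535·(1340/0.539)·3.822²/(2·9.81) = 28.40 m

h_f ≈ 28.4 m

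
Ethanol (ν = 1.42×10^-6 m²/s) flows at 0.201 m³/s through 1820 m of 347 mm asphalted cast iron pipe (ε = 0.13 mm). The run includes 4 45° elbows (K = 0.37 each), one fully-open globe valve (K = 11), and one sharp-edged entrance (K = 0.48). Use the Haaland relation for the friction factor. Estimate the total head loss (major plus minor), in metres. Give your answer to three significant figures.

H_L ≈ 23.1 m

V = 4Q/(πD²) = 2.125 m/s; V²/2g = 0.2302 m
Re = 5.19×10^5, ε/D = 3.75×10^-4 → f = 0.01669 (Haaland)
Major: h_f = f(L/D)·V²/2g = 0.01669·5245·0.2302 = 20.16 m
Minor: ΣK = 13.0; h_m = ΣK·V²/2g = 2.984 m
Total H_L = 20.16 + 2.984 = 23.14 m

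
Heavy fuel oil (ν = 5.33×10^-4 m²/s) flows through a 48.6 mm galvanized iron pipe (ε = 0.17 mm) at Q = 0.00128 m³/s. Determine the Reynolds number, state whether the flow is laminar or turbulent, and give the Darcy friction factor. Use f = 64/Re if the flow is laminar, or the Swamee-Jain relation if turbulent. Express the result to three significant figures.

Re ≈ 62.9; laminar; f = 64/Re ≈ 1.02

V = 4Q/(πD²) = 0.6900 m/s
Re = VD/ν = 0.6900·0.0486/5.33×10^-4 = 62.9
Re < 2300 → laminar → f = 64/Re = 1.017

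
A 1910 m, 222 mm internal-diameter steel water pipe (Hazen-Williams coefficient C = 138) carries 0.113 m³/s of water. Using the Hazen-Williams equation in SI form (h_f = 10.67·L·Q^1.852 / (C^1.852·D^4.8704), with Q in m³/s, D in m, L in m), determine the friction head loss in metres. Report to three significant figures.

h_f = 10.67·1910·0.113^1.852 / (138^1.852·0.222^4.8704) = 59.70 m

h_f ≈ 59.7 m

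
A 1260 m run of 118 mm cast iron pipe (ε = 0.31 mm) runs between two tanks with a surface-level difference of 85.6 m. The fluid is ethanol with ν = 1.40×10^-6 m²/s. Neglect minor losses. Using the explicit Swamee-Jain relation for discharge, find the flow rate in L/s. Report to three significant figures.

Swamee-Jain (Type II): Q = -0.965·√(gD⁵h_f/L)·ln[ε/(3.7D) + √(3.17ν²L/(gD³h_f))]
√(gD⁵h_f/L) = √(9.81·0.118⁵·85.6/1260) = 0.003905
ε/(3.7D) = 7.10×10^-4; √(3.17ν²L/(gD³h_f)) = 7.53×10^-5
Q = -0.965·0.003905·ln(7.854×10^-4) = 0.02694 m³/s
Check: V = 2.46 m/s, Re = 2.08×10^5, f = 0.02610, h_f = 86.2 m ≈ 85.6 m ✓

Q ≈ 26.9 L/s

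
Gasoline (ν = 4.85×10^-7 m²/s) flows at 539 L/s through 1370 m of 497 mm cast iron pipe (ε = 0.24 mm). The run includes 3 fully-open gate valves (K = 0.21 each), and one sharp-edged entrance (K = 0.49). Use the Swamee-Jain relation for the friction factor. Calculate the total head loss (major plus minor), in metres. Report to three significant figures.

H_L ≈ 18.7 m

V = 4Q/(πD²) = 2.778 m/s; V²/2g = 0.3934 m
Re = 2.85×10^6, ε/D = 4.83×10^-4 → f = 0.01682 (Swamee-Jain)
Major: h_f = f(L/D)·V²/2g = 0.01682·2757·0.3934 = 18.24 m
Minor: ΣK = 1.12; h_m = ΣK·V²/2g = 0.4406 m
Total H_L = 18.24 + 0.4406 = 18.68 m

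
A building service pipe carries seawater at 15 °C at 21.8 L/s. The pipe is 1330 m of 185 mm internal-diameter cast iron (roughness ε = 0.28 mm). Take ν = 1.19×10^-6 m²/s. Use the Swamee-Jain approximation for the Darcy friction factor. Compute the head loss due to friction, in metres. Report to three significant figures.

h_f ≈ 5.69 m

V = 4Q/(πD²) = 4·0.0218/(π·0.185²) = 0.8110 m/s
Re = VD/ν = 0.8110·0.185/1.19×10^-6 = 1.26×10^5 → turbulent
ε/D = 0.28/185 = 0.00151
Swamee-Jain: f = 0.02360
h_f = f(L/D)V²/(2g) = 0.02360·(1330/0.185)·0.8110²/(2·9.81) = 5.688 m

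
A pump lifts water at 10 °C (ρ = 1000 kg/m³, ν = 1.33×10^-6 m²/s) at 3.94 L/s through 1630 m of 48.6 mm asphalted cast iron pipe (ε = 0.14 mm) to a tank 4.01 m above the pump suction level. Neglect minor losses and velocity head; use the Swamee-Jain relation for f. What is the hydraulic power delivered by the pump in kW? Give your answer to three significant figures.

V = 4Q/(πD²) = 2.124 m/s; Re = 7.76×10^4; ε/D = 0.00288; f = 0.02783
h_f = f(L/D)V²/2g = 214.6 m
Total head H = z + h_f = 4.01 + 214.6 = 218.6 m
P_hyd = ρgQH = 1000·9.81·0.00394·218.6 = 8.450 kW

P_hyd ≈ 8.45 kW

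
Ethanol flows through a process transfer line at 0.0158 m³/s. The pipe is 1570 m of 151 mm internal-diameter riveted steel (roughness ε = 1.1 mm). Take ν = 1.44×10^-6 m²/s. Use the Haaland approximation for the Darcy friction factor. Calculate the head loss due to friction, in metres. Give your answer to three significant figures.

h_f ≈ 14.4 m

V = 4Q/(πD²) = 4·0.0158/(π·0.151²) = 0.8823 m/s
Re = VD/ν = 0.8823·0.151/1.44×10^-6 = 9.25×10^4 → turbulent
ε/D = 1.1/151 = 0.00728
Haaland: f = 0.03494
h_f = f(L/D)V²/(2g) = 0.03494·(1570/0.151)·0.8823²/(2·9.81) = 14.42 m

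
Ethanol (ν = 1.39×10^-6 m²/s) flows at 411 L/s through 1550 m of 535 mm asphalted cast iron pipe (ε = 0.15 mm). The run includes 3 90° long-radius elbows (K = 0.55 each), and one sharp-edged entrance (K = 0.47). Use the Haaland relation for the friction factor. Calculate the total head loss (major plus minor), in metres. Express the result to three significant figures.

V = 4Q/(πD²) = 1.828 m/s; V²/2g = 0.1704 m
Re = 7.04×10^5, ε/D = 2.80×10^-4 → f = 0.01567 (Haaland)
Major: h_f = f(L/D)·V²/2g = 0.01567·2897·0.1704 = 7.735 m
Minor: ΣK = 2.12; h_m = ΣK·V²/2g = 0.3612 m
Total H_L = 7.735 + 0.3612 = 8.097 m

H_L ≈ 8.10 m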